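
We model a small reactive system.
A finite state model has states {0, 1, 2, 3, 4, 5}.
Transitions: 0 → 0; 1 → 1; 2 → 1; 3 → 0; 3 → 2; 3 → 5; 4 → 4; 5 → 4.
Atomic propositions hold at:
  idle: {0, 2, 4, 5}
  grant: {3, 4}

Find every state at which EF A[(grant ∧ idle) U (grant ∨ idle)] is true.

{0, 2, 3, 4, 5}

Sat(grant ∧ idle) = {4}
Sat(grant ∨ idle) = {0, 2, 3, 4, 5}
A[(grant ∧ idle) U (grant ∨ idle)]: least fixpoint, start Z0 = Sat((grant ∨ idle)) = {0, 2, 3, 4, 5}, add states in Sat(grant ∧ idle) with every successor in Z. Already a fixed point.
Sat(A[(grant ∧ idle) U (grant ∨ idle)]) = {0, 2, 3, 4, 5}
EF A[(grant ∧ idle) U (grant ∨ idle)]: least fixpoint, start Z0 = {0, 2, 3, 4, 5}, add states with some successor in Z. Already a fixed point.
Sat(EF A[(grant ∧ idle) U (grant ∨ idle)]) = {0, 2, 3, 4, 5}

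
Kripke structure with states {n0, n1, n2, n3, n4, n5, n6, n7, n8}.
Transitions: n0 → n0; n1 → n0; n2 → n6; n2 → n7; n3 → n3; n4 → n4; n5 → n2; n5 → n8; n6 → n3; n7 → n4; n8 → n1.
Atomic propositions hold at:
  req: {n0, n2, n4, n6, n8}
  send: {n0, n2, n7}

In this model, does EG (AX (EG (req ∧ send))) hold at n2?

Sat(req ∧ send) = {n0, n2}
EG (req ∧ send): greatest fixpoint, start Z0 = {n0, n2}, keep only states in Sat with some successor in Z. Z1 = {n0}; fixed.
Sat(EG (req ∧ send)) = {n0}
Sat(AX (EG (req ∧ send))) = {s : every successor in {n0}} = {n0, n1}
EG (AX (EG (req ∧ send))): greatest fixpoint, start Z0 = {n0, n1}, keep only states in Sat with some successor in Z. Already a fixed point.
Sat(EG (AX (EG (req ∧ send)))) = {n0, n1}
n2 ∉ Sat(EG (AX (EG (req ∧ send)))) = {n0, n1}, so the formula does not hold at n2.

No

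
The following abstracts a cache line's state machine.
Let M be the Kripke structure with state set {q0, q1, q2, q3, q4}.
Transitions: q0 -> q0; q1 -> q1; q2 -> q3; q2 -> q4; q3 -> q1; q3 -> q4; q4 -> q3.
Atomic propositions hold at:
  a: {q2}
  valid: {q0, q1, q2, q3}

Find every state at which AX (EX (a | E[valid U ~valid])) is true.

{q2, q4}

Sat(~valid) = {q4}
E[valid U ~valid]: least fixpoint, start Z0 = Sat(~valid) = {q4}, add states in Sat(valid) with some successor in Z. Z1 = {q2, q3, q4}; fixed.
Sat(E[valid U ~valid]) = {q2, q3, q4}
Sat(a | E[valid U ~valid]) = {q2, q3, q4}
Sat(EX (a | E[valid U ~valid])) = {s : some successor in {q2, q3, q4}} = {q2, q3, q4}
Sat(AX (EX (a | E[valid U ~valid]))) = {s : every successor in {q2, q3, q4}} = {q2, q4}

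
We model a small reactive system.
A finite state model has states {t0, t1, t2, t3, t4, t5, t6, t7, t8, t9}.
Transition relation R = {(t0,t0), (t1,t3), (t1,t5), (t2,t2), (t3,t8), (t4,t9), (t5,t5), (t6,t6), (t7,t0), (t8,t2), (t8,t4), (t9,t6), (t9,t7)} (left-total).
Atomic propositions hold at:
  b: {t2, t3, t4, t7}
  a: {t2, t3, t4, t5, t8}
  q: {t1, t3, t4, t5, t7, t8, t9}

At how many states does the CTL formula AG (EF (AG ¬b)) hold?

Sat(¬b) = {t0, t1, t5, t6, t8, t9}
AG ¬b: greatest fixpoint, start Z0 = {t0, t1, t5, t6, t8, t9}, keep only states in Sat with every successor in Z. Z1 = {t0, t5, t6}; fixed.
Sat(AG ¬b) = {t0, t5, t6}
EF (AG ¬b): least fixpoint, start Z0 = {t0, t5, t6}, add states with some successor in Z. Z1 = {t0, t1, t5, t6, t7, t9}; Z2 = {t0, t1, t4, t5, t6, t7, t9}; Z3 = {t0, t1, t4, t5, t6, t7, t8, t9}; Z4 = {t0, t1, t3, t4, t5, t6, t7, t8, t9}; fixed.
Sat(EF (AG ¬b)) = {t0, t1, t3, t4, t5, t6, t7, t8, t9}
AG (EF (AG ¬b)): greatest fixpoint, start Z0 = {t0, t1, t3, t4, t5, t6, t7, t8, t9}, keep only states in Sat with every successor in Z. Z1 = {t0, t1, t3, t4, t5, t6, t7, t9}; Z2 = {t0, t1, t4, t5, t6, t7, t9}; Z3 = {t0, t4, t5, t6, t7, t9}; fixed.
Sat(AG (EF (AG ¬b))) = {t0, t4, t5, t6, t7, t9}
|Sat(AG (EF (AG ¬b)))| = |{t0, t4, t5, t6, t7, t9}| = 6.

6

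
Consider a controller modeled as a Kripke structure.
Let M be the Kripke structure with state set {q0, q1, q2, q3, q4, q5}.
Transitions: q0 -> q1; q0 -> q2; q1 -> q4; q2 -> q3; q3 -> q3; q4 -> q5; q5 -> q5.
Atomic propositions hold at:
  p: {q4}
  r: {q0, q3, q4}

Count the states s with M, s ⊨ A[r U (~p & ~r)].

Sat(~p) = {q0, q1, q2, q3, q5}
Sat(~r) = {q1, q2, q5}
Sat(~p & ~r) = {q1, q2, q5}
A[r U (~p & ~r)]: least fixpoint, start Z0 = Sat((~p & ~r)) = {q1, q2, q5}, add states in Sat(r) with every successor in Z. Z1 = {q0, q1, q2, q4, q5}; fixed.
Sat(A[r U (~p & ~r)]) = {q0, q1, q2, q4, q5}
|Sat(A[r U (~p & ~r)])| = |{q0, q1, q2, q4, q5}| = 5.

5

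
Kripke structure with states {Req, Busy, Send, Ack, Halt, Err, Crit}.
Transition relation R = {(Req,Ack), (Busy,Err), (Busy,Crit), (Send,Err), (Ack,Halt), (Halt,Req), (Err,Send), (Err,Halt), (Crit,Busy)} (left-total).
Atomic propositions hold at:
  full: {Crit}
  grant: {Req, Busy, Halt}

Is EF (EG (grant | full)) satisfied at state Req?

Sat(grant | full) = {Req, Busy, Halt, Crit}
EG (grant | full): greatest fixpoint, start Z0 = {Req, Busy, Halt, Crit}, keep only states in Sat with some successor in Z. Z1 = {Busy, Halt, Crit}; Z2 = {Busy, Crit}; fixed.
Sat(EG (grant | full)) = {Busy, Crit}
EF (EG (grant | full)): least fixpoint, start Z0 = {Busy, Crit}, add states with some successor in Z. Already a fixed point.
Sat(EF (EG (grant | full))) = {Busy, Crit}
Req ∉ Sat(EF (EG (grant | full))) = {Busy, Crit}, so the formula does not hold at Req.

No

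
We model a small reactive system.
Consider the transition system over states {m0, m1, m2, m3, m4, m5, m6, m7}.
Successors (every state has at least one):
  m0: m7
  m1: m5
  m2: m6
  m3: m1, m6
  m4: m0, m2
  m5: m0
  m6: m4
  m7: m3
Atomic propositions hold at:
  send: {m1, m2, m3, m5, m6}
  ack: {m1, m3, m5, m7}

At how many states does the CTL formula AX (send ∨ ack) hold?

Sat(send ∨ ack) = {m1, m2, m3, m5, m6, m7}
Sat(AX (send ∨ ack)) = {s : every successor in {m1, m2, m3, m5, m6, m7}} = {m0, m1, m2, m3, m7}
|Sat(AX (send ∨ ack))| = |{m0, m1, m2, m3, m7}| = 5.

5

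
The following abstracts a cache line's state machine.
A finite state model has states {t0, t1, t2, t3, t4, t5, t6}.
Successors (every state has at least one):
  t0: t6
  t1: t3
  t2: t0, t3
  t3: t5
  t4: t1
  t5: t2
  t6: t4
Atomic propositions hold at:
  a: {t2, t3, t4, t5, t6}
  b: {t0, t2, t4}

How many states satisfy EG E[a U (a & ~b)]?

Sat(~b) = {t1, t3, t5, t6}
Sat(a & ~b) = {t3, t5, t6}
E[a U (a & ~b)]: least fixpoint, start Z0 = Sat((a & ~b)) = {t3, t5, t6}, add states in Sat(a) with some successor in Z. Z1 = {t2, t3, t5, t6}; fixed.
Sat(E[a U (a & ~b)]) = {t2, t3, t5, t6}
EG E[a U (a & ~b)]: greatest fixpoint, start Z0 = {t2, t3, t5, t6}, keep only states in Sat with some successor in Z. Z1 = {t2, t3, t5}; fixed.
Sat(EG E[a U (a & ~b)]) = {t2, t3, t5}
|Sat(EG E[a U (a & ~b)])| = |{t2, t3, t5}| = 3.

3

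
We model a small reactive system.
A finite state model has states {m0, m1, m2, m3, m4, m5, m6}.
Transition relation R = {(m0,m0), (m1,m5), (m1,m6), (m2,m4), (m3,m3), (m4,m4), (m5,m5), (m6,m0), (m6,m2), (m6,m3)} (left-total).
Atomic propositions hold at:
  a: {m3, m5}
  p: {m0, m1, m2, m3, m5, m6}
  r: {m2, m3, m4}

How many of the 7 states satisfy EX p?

5

Sat(EX p) = {s : some successor in {m0, m1, m2, m3, m5, m6}} = {m0, m1, m3, m5, m6}
|Sat(EX p)| = |{m0, m1, m3, m5, m6}| = 5.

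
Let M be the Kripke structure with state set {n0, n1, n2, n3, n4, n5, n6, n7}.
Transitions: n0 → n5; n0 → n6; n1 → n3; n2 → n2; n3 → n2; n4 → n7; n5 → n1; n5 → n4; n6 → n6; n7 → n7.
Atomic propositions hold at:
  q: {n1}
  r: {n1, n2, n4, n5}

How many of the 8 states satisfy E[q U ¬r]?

5

Sat(¬r) = {n0, n3, n6, n7}
E[q U ¬r]: least fixpoint, start Z0 = Sat(¬r) = {n0, n3, n6, n7}, add states in Sat(q) with some successor in Z. Z1 = {n0, n1, n3, n6, n7}; fixed.
Sat(E[q U ¬r]) = {n0, n1, n3, n6, n7}
|Sat(E[q U ¬r])| = |{n0, n1, n3, n6, n7}| = 5.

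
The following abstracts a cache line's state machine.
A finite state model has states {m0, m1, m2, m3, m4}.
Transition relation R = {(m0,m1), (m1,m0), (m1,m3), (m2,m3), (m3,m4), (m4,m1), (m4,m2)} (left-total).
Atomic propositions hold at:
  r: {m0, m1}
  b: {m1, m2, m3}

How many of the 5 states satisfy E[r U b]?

4

E[r U b]: least fixpoint, start Z0 = Sat(b) = {m1, m2, m3}, add states in Sat(r) with some successor in Z. Z1 = {m0, m1, m2, m3}; fixed.
Sat(E[r U b]) = {m0, m1, m2, m3}
|Sat(E[r U b])| = |{m0, m1, m2, m3}| = 4.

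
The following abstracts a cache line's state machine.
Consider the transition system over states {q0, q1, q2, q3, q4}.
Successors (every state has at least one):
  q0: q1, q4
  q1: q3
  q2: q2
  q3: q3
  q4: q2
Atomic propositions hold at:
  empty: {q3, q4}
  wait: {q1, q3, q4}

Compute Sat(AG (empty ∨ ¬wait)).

Sat(¬wait) = {q0, q2}
Sat(empty ∨ ¬wait) = {q0, q2, q3, q4}
AG (empty ∨ ¬wait): greatest fixpoint, start Z0 = {q0, q2, q3, q4}, keep only states in Sat with every successor in Z. Z1 = {q2, q3, q4}; fixed.
Sat(AG (empty ∨ ¬wait)) = {q2, q3, q4}

{q2, q3, q4}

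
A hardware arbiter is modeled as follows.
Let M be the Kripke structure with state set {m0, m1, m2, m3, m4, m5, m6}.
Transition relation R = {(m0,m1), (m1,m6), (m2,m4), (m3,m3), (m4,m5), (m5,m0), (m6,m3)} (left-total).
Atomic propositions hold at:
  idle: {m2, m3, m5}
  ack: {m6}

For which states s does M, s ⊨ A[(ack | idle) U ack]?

Sat(ack | idle) = {m2, m3, m5, m6}
A[(ack | idle) U ack]: least fixpoint, start Z0 = Sat(ack) = {m6}, add states in Sat(ack | idle) with every successor in Z. Already a fixed point.
Sat(A[(ack | idle) U ack]) = {m6}

{m6}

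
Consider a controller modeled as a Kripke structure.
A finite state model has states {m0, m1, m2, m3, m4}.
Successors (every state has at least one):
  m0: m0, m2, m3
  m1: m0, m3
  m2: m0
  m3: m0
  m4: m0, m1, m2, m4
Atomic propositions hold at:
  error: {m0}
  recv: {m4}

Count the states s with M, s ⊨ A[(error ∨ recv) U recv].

1

Sat(error ∨ recv) = {m0, m4}
A[(error ∨ recv) U recv]: least fixpoint, start Z0 = Sat(recv) = {m4}, add states in Sat(error ∨ recv) with every successor in Z. Already a fixed point.
Sat(A[(error ∨ recv) U recv]) = {m4}
|Sat(A[(error ∨ recv) U recv])| = |{m4}| = 1.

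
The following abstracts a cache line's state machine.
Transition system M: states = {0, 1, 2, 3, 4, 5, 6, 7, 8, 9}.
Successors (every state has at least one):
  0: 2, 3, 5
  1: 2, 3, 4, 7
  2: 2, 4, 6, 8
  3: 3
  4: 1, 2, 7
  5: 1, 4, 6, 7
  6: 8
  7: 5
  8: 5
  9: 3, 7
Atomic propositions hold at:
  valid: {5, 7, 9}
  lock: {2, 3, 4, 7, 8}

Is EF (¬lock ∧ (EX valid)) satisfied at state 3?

No

Sat(¬lock) = {0, 1, 5, 6, 9}
Sat(EX valid) = {s : some successor in {5, 7, 9}} = {0, 1, 4, 5, 7, 8, 9}
Sat(¬lock ∧ (EX valid)) = {0, 1, 5, 9}
EF (¬lock ∧ (EX valid)): least fixpoint, start Z0 = {0, 1, 5, 9}, add states with some successor in Z. Z1 = {0, 1, 4, 5, 7, 8, 9}; Z2 = {0, 1, 2, 4, 5, 6, 7, 8, 9}; fixed.
Sat(EF (¬lock ∧ (EX valid))) = {0, 1, 2, 4, 5, 6, 7, 8, 9}
3 ∉ Sat(EF (¬lock ∧ (EX valid))) = {0, 1, 2, 4, 5, 6, 7, 8, 9}, so the formula does not hold at 3.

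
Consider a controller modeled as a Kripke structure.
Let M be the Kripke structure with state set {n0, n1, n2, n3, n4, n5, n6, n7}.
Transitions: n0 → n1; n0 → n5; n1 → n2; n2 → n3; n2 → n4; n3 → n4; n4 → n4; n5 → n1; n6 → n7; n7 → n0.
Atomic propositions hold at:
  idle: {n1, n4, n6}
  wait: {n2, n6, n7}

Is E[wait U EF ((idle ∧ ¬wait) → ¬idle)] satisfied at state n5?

Yes

Sat(¬wait) = {n0, n1, n3, n4, n5}
Sat(idle ∧ ¬wait) = {n1, n4}
Sat(¬idle) = {n0, n2, n3, n5, n7}
Sat((idle ∧ ¬wait) → ¬idle) = {n0, n2, n3, n5, n6, n7}
EF ((idle ∧ ¬wait) → ¬idle): least fixpoint, start Z0 = {n0, n2, n3, n5, n6, n7}, add states with some successor in Z. Z1 = {n0, n1, n2, n3, n5, n6, n7}; fixed.
Sat(EF ((idle ∧ ¬wait) → ¬idle)) = {n0, n1, n2, n3, n5, n6, n7}
E[wait U EF ((idle ∧ ¬wait) → ¬idle)]: least fixpoint, start Z0 = Sat(EF ((idle ∧ ¬wait) → ¬idle)) = {n0, n1, n2, n3, n5, n6, n7}, add states in Sat(wait) with some successor in Z. Already a fixed point.
Sat(E[wait U EF ((idle ∧ ¬wait) → ¬idle)]) = {n0, n1, n2, n3, n5, n6, n7}
n5 ∈ Sat(E[wait U EF ((idle ∧ ¬wait) → ¬idle)]) = {n0, n1, n2, n3, n5, n6, n7}, so the formula holds at n5.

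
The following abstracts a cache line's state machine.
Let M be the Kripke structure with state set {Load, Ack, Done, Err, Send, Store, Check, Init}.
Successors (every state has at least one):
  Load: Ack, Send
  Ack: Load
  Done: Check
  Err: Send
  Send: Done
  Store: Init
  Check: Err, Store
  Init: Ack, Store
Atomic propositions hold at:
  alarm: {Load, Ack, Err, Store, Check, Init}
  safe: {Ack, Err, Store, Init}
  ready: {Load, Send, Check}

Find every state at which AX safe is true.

Sat(AX safe) = {s : every successor in {Ack, Err, Store, Init}} = {Store, Check, Init}

{Store, Check, Init}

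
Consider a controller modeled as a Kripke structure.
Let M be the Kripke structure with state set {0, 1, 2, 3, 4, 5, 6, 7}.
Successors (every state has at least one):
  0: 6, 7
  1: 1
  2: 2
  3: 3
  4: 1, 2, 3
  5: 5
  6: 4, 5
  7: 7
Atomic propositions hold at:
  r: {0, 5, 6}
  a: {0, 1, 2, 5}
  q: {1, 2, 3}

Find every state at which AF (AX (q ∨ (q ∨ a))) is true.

{1, 2, 3, 4, 5, 6}

Sat(q ∨ a) = {0, 1, 2, 3, 5}
Sat(q ∨ (q ∨ a)) = {0, 1, 2, 3, 5}
Sat(AX (q ∨ (q ∨ a))) = {s : every successor in {0, 1, 2, 3, 5}} = {1, 2, 3, 4, 5}
AF (AX (q ∨ (q ∨ a))): least fixpoint, start Z0 = {1, 2, 3, 4, 5}, add states with every successor in Z. Z1 = {1, 2, 3, 4, 5, 6}; fixed.
Sat(AF (AX (q ∨ (q ∨ a)))) = {1, 2, 3, 4, 5, 6}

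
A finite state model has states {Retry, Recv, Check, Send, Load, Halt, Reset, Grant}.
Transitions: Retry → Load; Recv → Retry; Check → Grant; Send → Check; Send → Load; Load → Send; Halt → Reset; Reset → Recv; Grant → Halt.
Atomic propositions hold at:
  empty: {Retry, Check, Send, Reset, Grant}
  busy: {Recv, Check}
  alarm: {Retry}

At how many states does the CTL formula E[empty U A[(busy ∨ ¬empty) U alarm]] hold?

3

Sat(¬empty) = {Recv, Load, Halt}
Sat(busy ∨ ¬empty) = {Recv, Check, Load, Halt}
A[(busy ∨ ¬empty) U alarm]: least fixpoint, start Z0 = Sat(alarm) = {Retry}, add states in Sat(busy ∨ ¬empty) with every successor in Z. Z1 = {Retry, Recv}; fixed.
Sat(A[(busy ∨ ¬empty) U alarm]) = {Retry, Recv}
E[empty U A[(busy ∨ ¬empty) U alarm]]: least fixpoint, start Z0 = Sat(A[(busy ∨ ¬empty) U alarm]) = {Retry, Recv}, add states in Sat(empty) with some successor in Z. Z1 = {Retry, Recv, Reset}; fixed.
Sat(E[empty U A[(busy ∨ ¬empty) U alarm]]) = {Retry, Recv, Reset}
|Sat(E[empty U A[(busy ∨ ¬empty) U alarm]])| = |{Retry, Recv, Reset}| = 3.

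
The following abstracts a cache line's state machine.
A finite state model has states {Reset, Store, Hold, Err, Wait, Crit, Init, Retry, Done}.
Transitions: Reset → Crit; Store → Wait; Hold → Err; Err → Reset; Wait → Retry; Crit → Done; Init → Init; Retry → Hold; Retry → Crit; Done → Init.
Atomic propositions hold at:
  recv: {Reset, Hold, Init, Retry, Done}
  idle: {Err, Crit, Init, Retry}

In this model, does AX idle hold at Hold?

Yes

Sat(AX idle) = {s : every successor in {Err, Crit, Init, Retry}} = {Reset, Hold, Wait, Init, Done}
Hold ∈ Sat(AX idle) = {Reset, Hold, Wait, Init, Done}, so the formula holds at Hold.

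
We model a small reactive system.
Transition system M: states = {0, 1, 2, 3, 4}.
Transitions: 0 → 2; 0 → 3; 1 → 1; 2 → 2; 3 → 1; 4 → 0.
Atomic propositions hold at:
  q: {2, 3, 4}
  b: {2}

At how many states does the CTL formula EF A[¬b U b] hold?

3

Sat(¬b) = {0, 1, 3, 4}
A[¬b U b]: least fixpoint, start Z0 = Sat(b) = {2}, add states in Sat(¬b) with every successor in Z. Already a fixed point.
Sat(A[¬b U b]) = {2}
EF A[¬b U b]: least fixpoint, start Z0 = {2}, add states with some successor in Z. Z1 = {0, 2}; Z2 = {0, 2, 4}; fixed.
Sat(EF A[¬b U b]) = {0, 2, 4}
|Sat(EF A[¬b U b])| = |{0, 2, 4}| = 3.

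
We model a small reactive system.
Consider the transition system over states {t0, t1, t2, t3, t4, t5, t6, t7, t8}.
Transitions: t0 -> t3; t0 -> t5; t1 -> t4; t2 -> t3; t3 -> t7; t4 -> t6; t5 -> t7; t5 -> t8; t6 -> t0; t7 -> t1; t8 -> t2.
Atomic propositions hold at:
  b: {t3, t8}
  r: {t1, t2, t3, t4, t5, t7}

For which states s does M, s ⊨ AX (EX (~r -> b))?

Sat(~r) = {t0, t6, t8}
Sat(~r -> b) = {t1, t2, t3, t4, t5, t7, t8}
Sat(EX (~r -> b)) = {s : some successor in {t1, t2, t3, t4, t5, t7, t8}} = {t0, t1, t2, t3, t5, t7, t8}
Sat(AX (EX (~r -> b))) = {s : every successor in {t0, t1, t2, t3, t5, t7, t8}} = {t0, t2, t3, t5, t6, t7, t8}

{t0, t2, t3, t5, t6, t7, t8}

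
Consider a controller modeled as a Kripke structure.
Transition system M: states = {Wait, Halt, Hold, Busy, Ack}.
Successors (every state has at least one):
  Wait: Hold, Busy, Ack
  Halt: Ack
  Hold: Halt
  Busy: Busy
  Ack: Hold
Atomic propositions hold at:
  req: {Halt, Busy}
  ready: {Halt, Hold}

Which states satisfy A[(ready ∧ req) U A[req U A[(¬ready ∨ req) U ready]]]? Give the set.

Sat(ready ∧ req) = {Halt}
Sat(¬ready) = {Wait, Busy, Ack}
Sat(¬ready ∨ req) = {Wait, Halt, Busy, Ack}
A[(¬ready ∨ req) U ready]: least fixpoint, start Z0 = Sat(ready) = {Halt, Hold}, add states in Sat(¬ready ∨ req) with every successor in Z. Z1 = {Halt, Hold, Ack}; fixed.
Sat(A[(¬ready ∨ req) U ready]) = {Halt, Hold, Ack}
A[req U A[(¬ready ∨ req) U ready]]: least fixpoint, start Z0 = Sat(A[(¬ready ∨ req) U ready]) = {Halt, Hold, Ack}, add states in Sat(req) with every successor in Z. Already a fixed point.
Sat(A[req U A[(¬ready ∨ req) U ready]]) = {Halt, Hold, Ack}
A[(ready ∧ req) U A[req U A[(¬ready ∨ req) U ready]]]: least fixpoint, start Z0 = Sat(A[req U A[(¬ready ∨ req) U ready]]) = {Halt, Hold, Ack}, add states in Sat(ready ∧ req) with every successor in Z. Already a fixed point.
Sat(A[(ready ∧ req) U A[req U A[(¬ready ∨ req) U ready]]]) = {Halt, Hold, Ack}

{Halt, Hold, Ack}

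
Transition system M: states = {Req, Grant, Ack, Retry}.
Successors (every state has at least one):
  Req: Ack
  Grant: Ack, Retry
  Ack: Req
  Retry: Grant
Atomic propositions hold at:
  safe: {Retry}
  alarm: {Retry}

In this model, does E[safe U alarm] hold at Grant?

No

E[safe U alarm]: least fixpoint, start Z0 = Sat(alarm) = {Retry}, add states in Sat(safe) with some successor in Z. Already a fixed point.
Sat(E[safe U alarm]) = {Retry}
Grant ∉ Sat(E[safe U alarm]) = {Retry}, so the formula does not hold at Grant.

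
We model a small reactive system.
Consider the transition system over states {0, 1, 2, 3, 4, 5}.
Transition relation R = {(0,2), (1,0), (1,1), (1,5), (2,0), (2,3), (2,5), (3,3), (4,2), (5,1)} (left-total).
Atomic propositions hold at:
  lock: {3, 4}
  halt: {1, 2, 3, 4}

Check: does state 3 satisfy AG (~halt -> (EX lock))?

Yes

Sat(~halt) = {0, 5}
Sat(EX lock) = {s : some successor in {3, 4}} = {2, 3}
Sat(~halt -> (EX lock)) = {1, 2, 3, 4}
AG (~halt -> (EX lock)): greatest fixpoint, start Z0 = {1, 2, 3, 4}, keep only states in Sat with every successor in Z. Z1 = {3, 4}; Z2 = {3}; fixed.
Sat(AG (~halt -> (EX lock))) = {3}
3 ∈ Sat(AG (~halt -> (EX lock))) = {3}, so the formula holds at 3.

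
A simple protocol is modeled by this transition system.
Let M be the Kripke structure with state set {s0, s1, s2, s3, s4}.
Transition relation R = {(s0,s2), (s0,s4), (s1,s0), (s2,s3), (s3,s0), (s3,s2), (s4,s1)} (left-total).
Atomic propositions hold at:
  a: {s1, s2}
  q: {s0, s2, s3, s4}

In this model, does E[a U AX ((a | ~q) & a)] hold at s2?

No

Sat(~q) = {s1}
Sat(a | ~q) = {s1, s2}
Sat((a | ~q) & a) = {s1, s2}
Sat(AX ((a | ~q) & a)) = {s : every successor in {s1, s2}} = {s4}
E[a U AX ((a | ~q) & a)]: least fixpoint, start Z0 = Sat(AX ((a | ~q) & a)) = {s4}, add states in Sat(a) with some successor in Z. Already a fixed point.
Sat(E[a U AX ((a | ~q) & a)]) = {s4}
s2 ∉ Sat(E[a U AX ((a | ~q) & a)]) = {s4}, so the formula does not hold at s2.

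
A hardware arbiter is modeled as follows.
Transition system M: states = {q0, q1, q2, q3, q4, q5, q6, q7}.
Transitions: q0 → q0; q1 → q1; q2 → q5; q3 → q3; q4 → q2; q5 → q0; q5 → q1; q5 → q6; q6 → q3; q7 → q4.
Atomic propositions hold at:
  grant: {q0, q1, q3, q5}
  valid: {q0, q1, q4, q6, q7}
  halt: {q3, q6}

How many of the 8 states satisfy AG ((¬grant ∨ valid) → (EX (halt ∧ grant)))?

Sat(¬grant) = {q2, q4, q6, q7}
Sat(¬grant ∨ valid) = {q0, q1, q2, q4, q6, q7}
Sat(halt ∧ grant) = {q3}
Sat(EX (halt ∧ grant)) = {s : some successor in {q3}} = {q3, q6}
Sat((¬grant ∨ valid) → (EX (halt ∧ grant))) = {q3, q5, q6}
AG ((¬grant ∨ valid) → (EX (halt ∧ grant))): greatest fixpoint, start Z0 = {q3, q5, q6}, keep only states in Sat with every successor in Z. Z1 = {q3, q6}; fixed.
Sat(AG ((¬grant ∨ valid) → (EX (halt ∧ grant)))) = {q3, q6}
|Sat(AG ((¬grant ∨ valid) → (EX (halt ∧ grant))))| = |{q3, q6}| = 2.

2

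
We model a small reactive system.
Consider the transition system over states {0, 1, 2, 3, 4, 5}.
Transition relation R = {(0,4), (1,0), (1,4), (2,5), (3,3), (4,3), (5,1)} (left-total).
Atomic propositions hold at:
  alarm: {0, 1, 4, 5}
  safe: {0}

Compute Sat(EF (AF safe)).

AF safe: least fixpoint, start Z0 = {0}, add states with every successor in Z. Already a fixed point.
Sat(AF safe) = {0}
EF (AF safe): least fixpoint, start Z0 = {0}, add states with some successor in Z. Z1 = {0, 1}; Z2 = {0, 1, 5}; Z3 = {0, 1, 2, 5}; fixed.
Sat(EF (AF safe)) = {0, 1, 2, 5}

{0, 1, 2, 5}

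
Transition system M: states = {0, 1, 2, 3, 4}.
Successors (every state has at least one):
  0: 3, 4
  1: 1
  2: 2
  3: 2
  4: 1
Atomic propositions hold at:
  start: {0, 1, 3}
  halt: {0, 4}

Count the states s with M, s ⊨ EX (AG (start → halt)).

2

Sat(start → halt) = {0, 2, 4}
AG (start → halt): greatest fixpoint, start Z0 = {0, 2, 4}, keep only states in Sat with every successor in Z. Z1 = {2}; fixed.
Sat(AG (start → halt)) = {2}
Sat(EX (AG (start → halt))) = {s : some successor in {2}} = {2, 3}
|Sat(EX (AG (start → halt)))| = |{2, 3}| = 2.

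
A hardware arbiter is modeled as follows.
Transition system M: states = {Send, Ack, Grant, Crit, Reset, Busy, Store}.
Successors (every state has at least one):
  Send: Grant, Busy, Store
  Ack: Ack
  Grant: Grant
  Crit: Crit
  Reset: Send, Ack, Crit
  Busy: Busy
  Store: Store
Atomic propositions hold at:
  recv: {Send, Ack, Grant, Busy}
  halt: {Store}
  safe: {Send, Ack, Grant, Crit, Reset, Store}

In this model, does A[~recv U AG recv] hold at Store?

No

Sat(~recv) = {Crit, Reset, Store}
AG recv: greatest fixpoint, start Z0 = {Send, Ack, Grant, Busy}, keep only states in Sat with every successor in Z. Z1 = {Ack, Grant, Busy}; fixed.
Sat(AG recv) = {Ack, Grant, Busy}
A[~recv U AG recv]: least fixpoint, start Z0 = Sat(AG recv) = {Ack, Grant, Busy}, add states in Sat(~recv) with every successor in Z. Already a fixed point.
Sat(A[~recv U AG recv]) = {Ack, Grant, Busy}
Store ∉ Sat(A[~recv U AG recv]) = {Ack, Grant, Busy}, so the formula does not hold at Store.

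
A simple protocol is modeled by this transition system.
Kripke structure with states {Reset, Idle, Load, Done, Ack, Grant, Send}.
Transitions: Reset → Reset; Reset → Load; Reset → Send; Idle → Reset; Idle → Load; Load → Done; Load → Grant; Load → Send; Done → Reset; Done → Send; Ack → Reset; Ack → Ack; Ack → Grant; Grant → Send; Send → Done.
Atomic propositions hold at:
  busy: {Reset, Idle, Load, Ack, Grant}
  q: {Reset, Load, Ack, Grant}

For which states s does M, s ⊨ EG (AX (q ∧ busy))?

{Ack}

Sat(q ∧ busy) = {Reset, Load, Ack, Grant}
Sat(AX (q ∧ busy)) = {s : every successor in {Reset, Load, Ack, Grant}} = {Idle, Ack}
EG (AX (q ∧ busy)): greatest fixpoint, start Z0 = {Idle, Ack}, keep only states in Sat with some successor in Z. Z1 = {Ack}; fixed.
Sat(EG (AX (q ∧ busy))) = {Ack}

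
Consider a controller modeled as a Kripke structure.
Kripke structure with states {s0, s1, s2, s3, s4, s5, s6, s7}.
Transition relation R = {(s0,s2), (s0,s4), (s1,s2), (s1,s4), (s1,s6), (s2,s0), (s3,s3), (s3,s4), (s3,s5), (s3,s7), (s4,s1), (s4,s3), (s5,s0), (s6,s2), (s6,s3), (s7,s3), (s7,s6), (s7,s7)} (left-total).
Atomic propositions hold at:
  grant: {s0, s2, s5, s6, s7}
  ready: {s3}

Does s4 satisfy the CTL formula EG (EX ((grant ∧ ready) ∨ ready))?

Yes

Sat(grant ∧ ready) = ∅
Sat((grant ∧ ready) ∨ ready) = {s3}
Sat(EX ((grant ∧ ready) ∨ ready)) = {s : some successor in {s3}} = {s3, s4, s6, s7}
EG (EX ((grant ∧ ready) ∨ ready)): greatest fixpoint, start Z0 = {s3, s4, s6, s7}, keep only states in Sat with some successor in Z. Already a fixed point.
Sat(EG (EX ((grant ∧ ready) ∨ ready))) = {s3, s4, s6, s7}
s4 ∈ Sat(EG (EX ((grant ∧ ready) ∨ ready))) = {s3, s4, s6, s7}, so the formula holds at s4.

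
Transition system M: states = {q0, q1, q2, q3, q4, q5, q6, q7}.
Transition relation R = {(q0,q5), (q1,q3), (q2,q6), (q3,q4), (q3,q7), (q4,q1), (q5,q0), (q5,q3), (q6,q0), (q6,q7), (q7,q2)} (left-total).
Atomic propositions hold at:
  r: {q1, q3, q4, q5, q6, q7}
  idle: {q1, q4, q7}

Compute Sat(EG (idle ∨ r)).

{q1, q3, q4, q5}

Sat(idle ∨ r) = {q1, q3, q4, q5, q6, q7}
EG (idle ∨ r): greatest fixpoint, start Z0 = {q1, q3, q4, q5, q6, q7}, keep only states in Sat with some successor in Z. Z1 = {q1, q3, q4, q5, q6}; Z2 = {q1, q3, q4, q5}; fixed.
Sat(EG (idle ∨ r)) = {q1, q3, q4, q5}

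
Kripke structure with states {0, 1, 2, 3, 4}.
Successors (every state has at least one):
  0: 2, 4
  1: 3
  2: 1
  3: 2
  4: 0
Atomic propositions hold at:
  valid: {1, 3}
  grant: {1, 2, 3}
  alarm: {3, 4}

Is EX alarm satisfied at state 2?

Sat(EX alarm) = {s : some successor in {3, 4}} = {0, 1}
2 ∉ Sat(EX alarm) = {0, 1}, so the formula does not hold at 2.

No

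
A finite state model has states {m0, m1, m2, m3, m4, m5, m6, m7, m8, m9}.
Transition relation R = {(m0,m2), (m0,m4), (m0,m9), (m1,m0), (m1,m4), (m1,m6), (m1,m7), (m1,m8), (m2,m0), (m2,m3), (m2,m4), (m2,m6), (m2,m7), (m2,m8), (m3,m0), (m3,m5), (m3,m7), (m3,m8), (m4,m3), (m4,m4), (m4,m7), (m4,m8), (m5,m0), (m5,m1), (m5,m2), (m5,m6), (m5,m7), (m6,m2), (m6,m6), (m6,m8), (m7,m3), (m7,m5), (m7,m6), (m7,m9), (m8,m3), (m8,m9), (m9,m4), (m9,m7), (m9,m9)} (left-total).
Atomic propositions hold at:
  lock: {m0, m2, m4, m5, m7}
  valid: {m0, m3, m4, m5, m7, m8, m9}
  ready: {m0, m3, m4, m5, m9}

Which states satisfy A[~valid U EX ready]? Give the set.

{m0, m1, m2, m3, m4, m5, m7, m8, m9}

Sat(~valid) = {m1, m2, m6}
Sat(EX ready) = {s : some successor in {m0, m3, m4, m5, m9}} = {m0, m1, m2, m3, m4, m5, m7, m8, m9}
A[~valid U EX ready]: least fixpoint, start Z0 = Sat(EX ready) = {m0, m1, m2, m3, m4, m5, m7, m8, m9}, add states in Sat(~valid) with every successor in Z. Already a fixed point.
Sat(A[~valid U EX ready]) = {m0, m1, m2, m3, m4, m5, m7, m8, m9}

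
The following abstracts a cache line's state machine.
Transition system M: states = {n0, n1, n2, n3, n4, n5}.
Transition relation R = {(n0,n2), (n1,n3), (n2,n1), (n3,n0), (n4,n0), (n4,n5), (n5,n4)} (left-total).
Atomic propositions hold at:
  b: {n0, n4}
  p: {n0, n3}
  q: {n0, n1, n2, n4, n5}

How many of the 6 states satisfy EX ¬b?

Sat(¬b) = {n1, n2, n3, n5}
Sat(EX ¬b) = {s : some successor in {n1, n2, n3, n5}} = {n0, n1, n2, n4}
|Sat(EX ¬b)| = |{n0, n1, n2, n4}| = 4.

4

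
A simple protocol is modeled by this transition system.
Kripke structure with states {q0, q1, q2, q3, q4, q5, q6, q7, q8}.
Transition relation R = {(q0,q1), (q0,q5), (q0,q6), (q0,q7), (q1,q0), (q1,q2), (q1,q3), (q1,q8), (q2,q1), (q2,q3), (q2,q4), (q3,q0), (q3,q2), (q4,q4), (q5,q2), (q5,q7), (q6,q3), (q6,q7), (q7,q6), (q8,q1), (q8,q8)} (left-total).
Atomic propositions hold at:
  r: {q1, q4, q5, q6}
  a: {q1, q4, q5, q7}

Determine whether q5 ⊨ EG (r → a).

Sat(r → a) = {q0, q1, q2, q3, q4, q5, q7, q8}
EG (r → a): greatest fixpoint, start Z0 = {q0, q1, q2, q3, q4, q5, q7, q8}, keep only states in Sat with some successor in Z. Z1 = {q0, q1, q2, q3, q4, q5, q8}; fixed.
Sat(EG (r → a)) = {q0, q1, q2, q3, q4, q5, q8}
q5 ∈ Sat(EG (r → a)) = {q0, q1, q2, q3, q4, q5, q8}, so the formula holds at q5.

Yes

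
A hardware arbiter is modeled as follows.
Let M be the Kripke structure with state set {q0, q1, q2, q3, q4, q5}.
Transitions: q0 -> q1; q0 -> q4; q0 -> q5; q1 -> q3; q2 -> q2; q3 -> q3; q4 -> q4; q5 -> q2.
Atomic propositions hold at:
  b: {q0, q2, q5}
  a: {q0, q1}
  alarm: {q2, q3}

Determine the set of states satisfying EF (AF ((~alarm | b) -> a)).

{q0, q1, q3}

Sat(~alarm) = {q0, q1, q4, q5}
Sat(~alarm | b) = {q0, q1, q2, q4, q5}
Sat((~alarm | b) -> a) = {q0, q1, q3}
AF ((~alarm | b) -> a): least fixpoint, start Z0 = {q0, q1, q3}, add states with every successor in Z. Already a fixed point.
Sat(AF ((~alarm | b) -> a)) = {q0, q1, q3}
EF (AF ((~alarm | b) -> a)): least fixpoint, start Z0 = {q0, q1, q3}, add states with some successor in Z. Already a fixed point.
Sat(EF (AF ((~alarm | b) -> a))) = {q0, q1, q3}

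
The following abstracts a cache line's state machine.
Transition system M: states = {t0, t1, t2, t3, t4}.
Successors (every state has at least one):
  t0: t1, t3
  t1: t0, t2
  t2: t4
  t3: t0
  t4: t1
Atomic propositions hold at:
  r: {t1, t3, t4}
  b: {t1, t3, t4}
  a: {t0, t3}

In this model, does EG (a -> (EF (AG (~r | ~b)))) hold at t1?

Yes

Sat(~r) = {t0, t2}
Sat(~b) = {t0, t2}
Sat(~r | ~b) = {t0, t2}
AG (~r | ~b): greatest fixpoint, start Z0 = {t0, t2}, keep only states in Sat with every successor in Z. Z1 = ∅; fixed.
Sat(AG (~r | ~b)) = ∅
EF (AG (~r | ~b)): least fixpoint, start Z0 = ∅, add states with some successor in Z. Already a fixed point.
Sat(EF (AG (~r | ~b))) = ∅
Sat(a -> (EF (AG (~r | ~b)))) = {t1, t2, t4}
EG (a -> (EF (AG (~r | ~b)))): greatest fixpoint, start Z0 = {t1, t2, t4}, keep only states in Sat with some successor in Z. Already a fixed point.
Sat(EG (a -> (EF (AG (~r | ~b))))) = {t1, t2, t4}
t1 ∈ Sat(EG (a -> (EF (AG (~r | ~b))))) = {t1, t2, t4}, so the formula holds at t1.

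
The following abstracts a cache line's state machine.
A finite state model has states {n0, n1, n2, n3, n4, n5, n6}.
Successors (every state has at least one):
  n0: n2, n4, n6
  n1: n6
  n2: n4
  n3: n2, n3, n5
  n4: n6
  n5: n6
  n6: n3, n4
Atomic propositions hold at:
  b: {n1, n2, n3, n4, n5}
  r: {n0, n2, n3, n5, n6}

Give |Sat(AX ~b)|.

Sat(~b) = {n0, n6}
Sat(AX ~b) = {s : every successor in {n0, n6}} = {n1, n4, n5}
|Sat(AX ~b)| = |{n1, n4, n5}| = 3.

3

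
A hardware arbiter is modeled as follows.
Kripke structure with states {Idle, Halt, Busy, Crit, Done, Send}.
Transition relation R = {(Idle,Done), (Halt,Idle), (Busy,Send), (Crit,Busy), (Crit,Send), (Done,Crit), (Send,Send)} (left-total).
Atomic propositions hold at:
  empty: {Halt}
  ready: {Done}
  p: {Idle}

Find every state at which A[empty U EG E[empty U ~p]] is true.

{Busy, Crit, Done, Send}

Sat(~p) = {Halt, Busy, Crit, Done, Send}
E[empty U ~p]: least fixpoint, start Z0 = Sat(~p) = {Halt, Busy, Crit, Done, Send}, add states in Sat(empty) with some successor in Z. Already a fixed point.
Sat(E[empty U ~p]) = {Halt, Busy, Crit, Done, Send}
EG E[empty U ~p]: greatest fixpoint, start Z0 = {Halt, Busy, Crit, Done, Send}, keep only states in Sat with some successor in Z. Z1 = {Busy, Crit, Done, Send}; fixed.
Sat(EG E[empty U ~p]) = {Busy, Crit, Done, Send}
A[empty U EG E[empty U ~p]]: least fixpoint, start Z0 = Sat(EG E[empty U ~p]) = {Busy, Crit, Done, Send}, add states in Sat(empty) with every successor in Z. Already a fixed point.
Sat(A[empty U EG E[empty U ~p]]) = {Busy, Crit, Done, Send}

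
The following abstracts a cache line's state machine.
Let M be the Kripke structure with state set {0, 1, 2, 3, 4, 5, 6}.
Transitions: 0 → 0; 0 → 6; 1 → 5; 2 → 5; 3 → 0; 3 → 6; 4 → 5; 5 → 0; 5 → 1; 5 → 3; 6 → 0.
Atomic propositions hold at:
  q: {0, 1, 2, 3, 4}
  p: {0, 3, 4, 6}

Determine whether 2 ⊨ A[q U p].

A[q U p]: least fixpoint, start Z0 = Sat(p) = {0, 3, 4, 6}, add states in Sat(q) with every successor in Z. Already a fixed point.
Sat(A[q U p]) = {0, 3, 4, 6}
2 ∉ Sat(A[q U p]) = {0, 3, 4, 6}, so the formula does not hold at 2.

No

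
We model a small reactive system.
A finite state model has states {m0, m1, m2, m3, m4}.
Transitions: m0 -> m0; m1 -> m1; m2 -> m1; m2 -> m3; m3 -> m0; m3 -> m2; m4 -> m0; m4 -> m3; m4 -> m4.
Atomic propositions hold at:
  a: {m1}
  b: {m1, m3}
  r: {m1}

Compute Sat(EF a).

EF a: least fixpoint, start Z0 = {m1}, add states with some successor in Z. Z1 = {m1, m2}; Z2 = {m1, m2, m3}; Z3 = {m1, m2, m3, m4}; fixed.
Sat(EF a) = {m1, m2, m3, m4}

{m1, m2, m3, m4}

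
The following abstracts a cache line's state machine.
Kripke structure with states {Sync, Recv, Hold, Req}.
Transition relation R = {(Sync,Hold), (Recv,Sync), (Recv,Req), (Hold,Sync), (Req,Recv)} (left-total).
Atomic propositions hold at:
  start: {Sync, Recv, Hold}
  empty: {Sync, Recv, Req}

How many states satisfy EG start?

EG start: greatest fixpoint, start Z0 = {Sync, Recv, Hold}, keep only states in Sat with some successor in Z. Already a fixed point.
Sat(EG start) = {Sync, Recv, Hold}
|Sat(EG start)| = |{Sync, Recv, Hold}| = 3.

3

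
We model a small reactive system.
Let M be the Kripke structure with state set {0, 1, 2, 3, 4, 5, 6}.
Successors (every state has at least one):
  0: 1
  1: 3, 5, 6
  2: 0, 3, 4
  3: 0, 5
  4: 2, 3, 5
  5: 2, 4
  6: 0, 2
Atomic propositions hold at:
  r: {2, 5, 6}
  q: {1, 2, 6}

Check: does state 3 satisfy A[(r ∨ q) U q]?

Sat(r ∨ q) = {1, 2, 5, 6}
A[(r ∨ q) U q]: least fixpoint, start Z0 = Sat(q) = {1, 2, 6}, add states in Sat(r ∨ q) with every successor in Z. Already a fixed point.
Sat(A[(r ∨ q) U q]) = {1, 2, 6}
3 ∉ Sat(A[(r ∨ q) U q]) = {1, 2, 6}, so the formula does not hold at 3.

No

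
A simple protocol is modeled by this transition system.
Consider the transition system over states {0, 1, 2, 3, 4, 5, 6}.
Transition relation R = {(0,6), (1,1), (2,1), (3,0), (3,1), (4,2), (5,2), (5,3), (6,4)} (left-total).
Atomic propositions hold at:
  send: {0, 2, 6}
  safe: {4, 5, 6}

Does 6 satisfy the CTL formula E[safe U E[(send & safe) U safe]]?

Yes

Sat(send & safe) = {6}
E[(send & safe) U safe]: least fixpoint, start Z0 = Sat(safe) = {4, 5, 6}, add states in Sat(send & safe) with some successor in Z. Already a fixed point.
Sat(E[(send & safe) U safe]) = {4, 5, 6}
E[safe U E[(send & safe) U safe]]: least fixpoint, start Z0 = Sat(E[(send & safe) U safe]) = {4, 5, 6}, add states in Sat(safe) with some successor in Z. Already a fixed point.
Sat(E[safe U E[(send & safe) U safe]]) = {4, 5, 6}
6 ∈ Sat(E[safe U E[(send & safe) U safe]]) = {4, 5, 6}, so the formula holds at 6.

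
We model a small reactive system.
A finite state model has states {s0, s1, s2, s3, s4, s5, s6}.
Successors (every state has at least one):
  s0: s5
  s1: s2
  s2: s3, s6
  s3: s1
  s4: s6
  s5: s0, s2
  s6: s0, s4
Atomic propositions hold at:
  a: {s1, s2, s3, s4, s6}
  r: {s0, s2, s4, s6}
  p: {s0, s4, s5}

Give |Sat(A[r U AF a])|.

5

AF a: least fixpoint, start Z0 = {s1, s2, s3, s4, s6}, add states with every successor in Z. Already a fixed point.
Sat(AF a) = {s1, s2, s3, s4, s6}
A[r U AF a]: least fixpoint, start Z0 = Sat(AF a) = {s1, s2, s3, s4, s6}, add states in Sat(r) with every successor in Z. Already a fixed point.
Sat(A[r U AF a]) = {s1, s2, s3, s4, s6}
|Sat(A[r U AF a])| = |{s1, s2, s3, s4, s6}| = 5.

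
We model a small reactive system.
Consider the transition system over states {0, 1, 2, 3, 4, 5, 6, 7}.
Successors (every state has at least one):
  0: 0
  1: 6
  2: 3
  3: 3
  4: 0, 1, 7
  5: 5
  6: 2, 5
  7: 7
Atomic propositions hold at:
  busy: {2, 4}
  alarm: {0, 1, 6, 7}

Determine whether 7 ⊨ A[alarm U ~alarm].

No

Sat(~alarm) = {2, 3, 4, 5}
A[alarm U ~alarm]: least fixpoint, start Z0 = Sat(~alarm) = {2, 3, 4, 5}, add states in Sat(alarm) with every successor in Z. Z1 = {2, 3, 4, 5, 6}; Z2 = {1, 2, 3, 4, 5, 6}; fixed.
Sat(A[alarm U ~alarm]) = {1, 2, 3, 4, 5, 6}
7 ∉ Sat(A[alarm U ~alarm]) = {1, 2, 3, 4, 5, 6}, so the formula does not hold at 7.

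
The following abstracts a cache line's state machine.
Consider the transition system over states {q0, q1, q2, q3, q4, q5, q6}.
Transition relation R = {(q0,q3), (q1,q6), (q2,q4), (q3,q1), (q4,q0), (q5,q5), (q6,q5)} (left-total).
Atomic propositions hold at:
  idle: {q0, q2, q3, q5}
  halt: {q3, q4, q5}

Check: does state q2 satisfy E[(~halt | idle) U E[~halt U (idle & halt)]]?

Sat(~halt) = {q0, q1, q2, q6}
Sat(~halt | idle) = {q0, q1, q2, q3, q5, q6}
Sat(idle & halt) = {q3, q5}
E[~halt U (idle & halt)]: least fixpoint, start Z0 = Sat((idle & halt)) = {q3, q5}, add states in Sat(~halt) with some successor in Z. Z1 = {q0, q3, q5, q6}; Z2 = {q0, q1, q3, q5, q6}; fixed.
Sat(E[~halt U (idle & halt)]) = {q0, q1, q3, q5, q6}
E[(~halt | idle) U E[~halt U (idle & halt)]]: least fixpoint, start Z0 = Sat(E[~halt U (idle & halt)]) = {q0, q1, q3, q5, q6}, add states in Sat(~halt | idle) with some successor in Z. Already a fixed point.
Sat(E[(~halt | idle) U E[~halt U (idle & halt)]]) = {q0, q1, q3, q5, q6}
q2 ∉ Sat(E[(~halt | idle) U E[~halt U (idle & halt)]]) = {q0, q1, q3, q5, q6}, so the formula does not hold at q2.

No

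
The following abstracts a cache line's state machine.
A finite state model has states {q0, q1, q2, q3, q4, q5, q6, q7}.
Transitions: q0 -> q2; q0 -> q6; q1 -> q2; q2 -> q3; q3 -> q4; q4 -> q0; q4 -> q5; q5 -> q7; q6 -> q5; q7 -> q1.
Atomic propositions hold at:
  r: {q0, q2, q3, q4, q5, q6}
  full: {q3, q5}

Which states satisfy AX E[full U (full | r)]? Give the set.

{q0, q1, q2, q3, q4, q6}

Sat(full | r) = {q0, q2, q3, q4, q5, q6}
E[full U (full | r)]: least fixpoint, start Z0 = Sat((full | r)) = {q0, q2, q3, q4, q5, q6}, add states in Sat(full) with some successor in Z. Already a fixed point.
Sat(E[full U (full | r)]) = {q0, q2, q3, q4, q5, q6}
Sat(AX E[full U (full | r)]) = {s : every successor in {q0, q2, q3, q4, q5, q6}} = {q0, q1, q2, q3, q4, q6}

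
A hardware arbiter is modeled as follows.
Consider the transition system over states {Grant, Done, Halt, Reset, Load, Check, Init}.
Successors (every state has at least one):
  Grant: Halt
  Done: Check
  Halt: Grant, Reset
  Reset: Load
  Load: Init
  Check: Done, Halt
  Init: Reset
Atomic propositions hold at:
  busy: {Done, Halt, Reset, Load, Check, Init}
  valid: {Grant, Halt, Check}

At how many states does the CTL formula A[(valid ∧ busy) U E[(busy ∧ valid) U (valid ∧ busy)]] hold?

Sat(valid ∧ busy) = {Halt, Check}
Sat(busy ∧ valid) = {Halt, Check}
E[(busy ∧ valid) U (valid ∧ busy)]: least fixpoint, start Z0 = Sat((valid ∧ busy)) = {Halt, Check}, add states in Sat(busy ∧ valid) with some successor in Z. Already a fixed point.
Sat(E[(busy ∧ valid) U (valid ∧ busy)]) = {Halt, Check}
A[(valid ∧ busy) U E[(busy ∧ valid) U (valid ∧ busy)]]: least fixpoint, start Z0 = Sat(E[(busy ∧ valid) U (valid ∧ busy)]) = {Halt, Check}, add states in Sat(valid ∧ busy) with every successor in Z. Already a fixed point.
Sat(A[(valid ∧ busy) U E[(busy ∧ valid) U (valid ∧ busy)]]) = {Halt, Check}
|Sat(A[(valid ∧ busy) U E[(busy ∧ valid) U (valid ∧ busy)]])| = |{Halt, Check}| = 2.

2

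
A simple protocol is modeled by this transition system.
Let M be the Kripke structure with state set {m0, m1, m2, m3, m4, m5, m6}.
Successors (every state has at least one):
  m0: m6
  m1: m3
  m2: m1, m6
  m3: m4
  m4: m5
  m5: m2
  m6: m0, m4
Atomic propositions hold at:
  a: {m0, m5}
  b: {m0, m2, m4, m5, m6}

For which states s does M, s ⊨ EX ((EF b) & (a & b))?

{m4, m6}

EF b: least fixpoint, start Z0 = {m0, m2, m4, m5, m6}, add states with some successor in Z. Z1 = {m0, m2, m3, m4, m5, m6}; Z2 = {m0, m1, m2, m3, m4, m5, m6}; fixed.
Sat(EF b) = {m0, m1, m2, m3, m4, m5, m6}
Sat(a & b) = {m0, m5}
Sat((EF b) & (a & b)) = {m0, m5}
Sat(EX ((EF b) & (a & b))) = {s : some successor in {m0, m5}} = {m4, m6}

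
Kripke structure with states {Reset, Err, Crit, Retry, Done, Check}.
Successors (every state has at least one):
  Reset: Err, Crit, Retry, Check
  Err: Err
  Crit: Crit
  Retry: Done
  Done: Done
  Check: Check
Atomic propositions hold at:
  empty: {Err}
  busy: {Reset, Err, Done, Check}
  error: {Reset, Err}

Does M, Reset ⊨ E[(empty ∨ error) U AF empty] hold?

Sat(empty ∨ error) = {Reset, Err}
AF empty: least fixpoint, start Z0 = {Err}, add states with every successor in Z. Already a fixed point.
Sat(AF empty) = {Err}
E[(empty ∨ error) U AF empty]: least fixpoint, start Z0 = Sat(AF empty) = {Err}, add states in Sat(empty ∨ error) with some successor in Z. Z1 = {Reset, Err}; fixed.
Sat(E[(empty ∨ error) U AF empty]) = {Reset, Err}
Reset ∈ Sat(E[(empty ∨ error) U AF empty]) = {Reset, Err}, so the formula holds at Reset.

Yes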